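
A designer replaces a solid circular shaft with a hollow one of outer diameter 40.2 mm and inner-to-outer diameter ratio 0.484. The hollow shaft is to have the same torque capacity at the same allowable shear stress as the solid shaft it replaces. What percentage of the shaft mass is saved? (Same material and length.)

20.5 %

Equal τ_max and T ⇒ the solid shaft needs d_s³ = d_o³(1−k⁴), so d_s = 40.2·(1−0.484⁴)^(1/3) = 39.45 mm.
Area ratio A_h/A_s = d_o²(1−k²)/d_s² = (1−k²)/(1−k⁴)^(2/3) = 0.7951.
Mass saving = 1 − 0.7951 = 20.5 %.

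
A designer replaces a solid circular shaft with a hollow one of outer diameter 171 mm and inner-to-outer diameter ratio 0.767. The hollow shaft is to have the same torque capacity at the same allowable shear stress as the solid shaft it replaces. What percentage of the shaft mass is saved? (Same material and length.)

Equal τ_max and T ⇒ the solid shaft needs d_s³ = d_o³(1−k⁴), so d_s = 171·(1−0.767⁴)^(1/3) = 148.4 mm.
Area ratio A_h/A_s = d_o²(1−k²)/d_s² = (1−k²)/(1−k⁴)^(2/3) = 0.5465.
Mass saving = 1 − 0.5465 = 45.4 %.

45.4 %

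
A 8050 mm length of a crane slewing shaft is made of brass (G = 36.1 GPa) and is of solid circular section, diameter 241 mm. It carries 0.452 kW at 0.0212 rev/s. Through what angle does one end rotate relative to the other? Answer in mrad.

2.28 mrad

ω = 2π·0.0212 = 0.1332 rad/s, so T = P/ω = 0.452×10³ / 0.1332 = 3393 N·m.
J = πd⁴/32 = π(0.241)⁴/32 = 3.312×10^-4 m⁴.
θ = T·L/(G·J) = 3393 × 8.05 / (36.1×10⁹ × 3.312×10^-4) = 2.285×10^-3 rad.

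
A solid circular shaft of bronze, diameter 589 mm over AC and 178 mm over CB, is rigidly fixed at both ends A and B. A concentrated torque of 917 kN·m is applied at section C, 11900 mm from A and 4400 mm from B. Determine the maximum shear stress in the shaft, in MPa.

Compatibility: T_A·a/J_AC = T_B·b/J_CB with T_A + T_B = T₀.
J_AC = 0.0118 m⁴, J_CB = 9.86×10^-5 m⁴, so T_A = T₀·(J_AC/a)/((J_AC/a)+(J_CB/b)) = 896800 N·m, T_B = 20230 N·m.
τ in each portion: τ_AC = 2.24×10^7 Pa, τ_CB = 1.83×10^7 Pa; maximum is in AC.
τ_max = T_AC·r/J = 896800·0.294/0.0118 = 2.235×10^7 Pa.

22.4 MPa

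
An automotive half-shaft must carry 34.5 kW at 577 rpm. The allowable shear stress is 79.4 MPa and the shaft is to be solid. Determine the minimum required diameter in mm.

ω = 2π·577/60 = 60.42 rad/s, so T = P/ω = 34.5×10³ / 60.42 = 571.0 N·m.
For a solid shaft τ_max = 16T/(πd³), so d = (16T/(π τ_allow))^(1/3) = (16·571.0/(π·7.94×10^7))^(1/3) = 0.03321 m.

33.2 mm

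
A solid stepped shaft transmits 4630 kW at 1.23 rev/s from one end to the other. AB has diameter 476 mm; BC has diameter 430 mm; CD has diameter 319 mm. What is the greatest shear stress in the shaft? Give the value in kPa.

94000 kPa

ω = 2π·1.23 = 7.728 rad/s, so T = P/ω = 4630×10³ / 7.728 = 599100 N·m.
Under the same torque, τ_max = 16T/(πd³) is largest where d is smallest — segment CD (d = 319 mm).
τ_max = 16·599100/(π·(0.319)³) = 9.399×10^7 Pa.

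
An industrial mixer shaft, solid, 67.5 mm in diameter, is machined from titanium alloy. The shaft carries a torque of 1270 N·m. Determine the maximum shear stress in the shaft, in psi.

3050 psi

J = πd⁴/32 = π(0.0675)⁴/32 = 2.038×10^-6 m⁴.
τ_max = T·r/J = 1270 × 0.0338 / 2.038×10^-6 = 2.103×10^7 Pa.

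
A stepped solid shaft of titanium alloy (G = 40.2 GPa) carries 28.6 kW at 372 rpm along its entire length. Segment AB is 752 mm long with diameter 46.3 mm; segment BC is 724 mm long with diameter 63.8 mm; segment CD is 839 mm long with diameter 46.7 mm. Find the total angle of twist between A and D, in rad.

0.0714 rad

ω = 2π·372/60 = 38.96 rad/s, so T = P/ω = 28.6×10³ / 38.96 = 734.2 N·m.
J_AB = π(0.0463)⁴/32 = 4.51×10^-7 m⁴; J_BC = π(0.0638)⁴/32 = 1.63×10^-6 m⁴; J_CD = π(0.0467)⁴/32 = 4.67×10^-7 m⁴.
θ = (T/G)·Σ L_i/J_i = (734.2/40.2×10⁹)·(0.752/4.51×10^-7 + 0.724/1.63×10^-6 + 0.839/4.67×10^-7) = 0.07138 rad.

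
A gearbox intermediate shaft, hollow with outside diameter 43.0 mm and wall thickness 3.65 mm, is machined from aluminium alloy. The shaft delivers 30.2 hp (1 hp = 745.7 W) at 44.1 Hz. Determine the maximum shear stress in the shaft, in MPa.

ω = 2π·44.1 = 277.1 rad/s, so T = P/ω = 30.2×745.7 / 277.1 = 81.27 N·m.
J = π(d_o⁴ − d_i⁴)/32 = π(0.0430⁴ − 0.0357⁴)/32 = 1.762×10^-7 m⁴.
τ_max = T·r/J = 81.27 × 0.0215 / 1.762×10^-7 = 9.919×10^6 Pa.

9.92 MPa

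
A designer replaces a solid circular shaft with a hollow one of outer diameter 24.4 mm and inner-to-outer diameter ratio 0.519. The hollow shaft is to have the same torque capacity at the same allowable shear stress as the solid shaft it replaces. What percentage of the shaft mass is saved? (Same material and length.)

Equal τ_max and T ⇒ the solid shaft needs d_s³ = d_o³(1−k⁴), so d_s = 24.4·(1−0.519⁴)^(1/3) = 23.80 mm.
Area ratio A_h/A_s = d_o²(1−k²)/d_s² = (1−k²)/(1−k⁴)^(2/3) = 0.7683.
Mass saving = 1 − 0.7683 = 23.2 %.

23.2 %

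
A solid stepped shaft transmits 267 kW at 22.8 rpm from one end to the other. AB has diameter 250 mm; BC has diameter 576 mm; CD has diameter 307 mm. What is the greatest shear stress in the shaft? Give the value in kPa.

36500 kPa

ω = 2π·22.8/60 = 2.388 rad/s, so T = P/ω = 267×10³ / 2.388 = 111800 N·m.
Under the same torque, τ_max = 16T/(πd³) is largest where d is smallest — segment AB (d = 250 mm).
τ_max = 16·111800/(π·(0.250)³) = 3.645×10^7 Pa.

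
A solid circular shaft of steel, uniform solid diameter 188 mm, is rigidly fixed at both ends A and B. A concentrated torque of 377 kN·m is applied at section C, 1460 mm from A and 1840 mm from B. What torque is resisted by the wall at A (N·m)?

210000 N·m

With uniform GJ and both ends fixed, compatibility θ_AC = θ_CB gives T_A·a = T_B·b, together with T_A + T_B = T₀.
T_A = T₀·b/(a+b) = 377000·1840/3300 = 210200 N·m; T_B = 166800 N·m.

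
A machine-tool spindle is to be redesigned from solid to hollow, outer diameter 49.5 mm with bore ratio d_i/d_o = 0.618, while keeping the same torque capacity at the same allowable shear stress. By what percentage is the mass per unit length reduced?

31.3 %

Equal τ_max and T ⇒ the solid shaft needs d_s³ = d_o³(1−k⁴), so d_s = 49.5·(1−0.618⁴)^(1/3) = 46.97 mm.
Area ratio A_h/A_s = d_o²(1−k²)/d_s² = (1−k²)/(1−k⁴)^(2/3) = 0.6866.
Mass saving = 1 − 0.6866 = 31.3 %.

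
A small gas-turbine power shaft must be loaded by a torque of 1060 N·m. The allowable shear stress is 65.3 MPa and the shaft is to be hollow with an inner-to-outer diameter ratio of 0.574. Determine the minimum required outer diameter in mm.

45.3 mm

For a hollow shaft with d_i/d_o = 0.574: τ_max = 16T/(π d_o³ (1−k⁴)), so d_o = [16T/(π τ_allow (1−k⁴))]^(1/3) = [16·1060/(π·6.53×10^7·0.8914)]^(1/3) = 0.04526 m.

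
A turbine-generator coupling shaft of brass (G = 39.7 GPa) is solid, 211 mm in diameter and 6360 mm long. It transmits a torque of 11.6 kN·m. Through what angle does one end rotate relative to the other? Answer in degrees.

J = πd⁴/32 = π(0.211)⁴/32 = 1.946×10^-4 m⁴.
θ = T·L/(G·J) = 11600 × 6.36 / (39.7×10⁹ × 1.946×10^-4) = 9.550×10^-3 rad.

0.547°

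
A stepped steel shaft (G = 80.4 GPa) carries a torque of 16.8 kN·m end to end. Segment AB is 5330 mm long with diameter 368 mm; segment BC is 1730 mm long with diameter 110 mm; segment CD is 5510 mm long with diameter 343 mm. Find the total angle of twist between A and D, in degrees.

J_AB = π(0.368)⁴/32 = 1.80×10^-3 m⁴; J_BC = π(0.110)⁴/32 = 1.44×10^-5 m⁴; J_CD = π(0.343)⁴/32 = 1.36×10^-3 m⁴.
θ = (T/G)·Σ L_i/J_i = (16800/80.4×10⁹)·(5.33/1.80×10^-3 + 1.73/1.44×10^-5 + 5.51/1.36×10^-3) = 0.02662 rad.

1.52°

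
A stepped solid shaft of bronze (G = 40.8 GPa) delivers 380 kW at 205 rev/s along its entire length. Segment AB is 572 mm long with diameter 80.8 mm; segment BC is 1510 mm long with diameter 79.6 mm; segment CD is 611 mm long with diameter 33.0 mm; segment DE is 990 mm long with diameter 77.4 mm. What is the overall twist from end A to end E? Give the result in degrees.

ω = 2π·205 = 1288 rad/s, so T = P/ω = 380×10³ / 1288 = 295.0 N·m.
J_AB = π(0.0808)⁴/32 = 4.18×10^-6 m⁴; J_BC = π(0.0796)⁴/32 = 3.94×10^-6 m⁴; J_CD = π(0.0330)⁴/32 = 1.16×10^-7 m⁴; J_DE = π(0.0774)⁴/32 = 3.52×10^-6 m⁴.
θ = (T/G)·Σ L_i/J_i = (295.0/40.8×10⁹)·(0.572/4.18×10^-6 + 1.51/3.94×10^-6 + 0.611/1.16×10^-7 + 0.990/3.52×10^-6) = 0.04374 rad.

2.51°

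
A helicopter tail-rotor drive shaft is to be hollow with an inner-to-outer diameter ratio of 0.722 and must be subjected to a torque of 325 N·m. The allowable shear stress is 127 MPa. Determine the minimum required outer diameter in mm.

26.2 mm

For a hollow shaft with d_i/d_o = 0.722: τ_max = 16T/(π d_o³ (1−k⁴)), so d_o = [16T/(π τ_allow (1−k⁴))]^(1/3) = [16·325.0/(π·1.27×10^8·0.7283)]^(1/3) = 0.02616 m.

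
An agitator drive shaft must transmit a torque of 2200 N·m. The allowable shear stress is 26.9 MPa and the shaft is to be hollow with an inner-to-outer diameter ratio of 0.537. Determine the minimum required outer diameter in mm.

For a hollow shaft with d_i/d_o = 0.537: τ_max = 16T/(π d_o³ (1−k⁴)), so d_o = [16T/(π τ_allow (1−k⁴))]^(1/3) = [16·2200/(π·2.69×10^7·0.9168)]^(1/3) = 0.07687 m.

76.9 mm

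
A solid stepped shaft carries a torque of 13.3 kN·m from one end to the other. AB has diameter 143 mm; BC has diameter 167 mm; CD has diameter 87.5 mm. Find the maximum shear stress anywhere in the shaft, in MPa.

Under the same torque, τ_max = 16T/(πd³) is largest where d is smallest — segment CD (d = 87.5 mm).
τ_max = 16·13300/(π·(0.0875)³) = 1.011×10^8 Pa.

101 MPa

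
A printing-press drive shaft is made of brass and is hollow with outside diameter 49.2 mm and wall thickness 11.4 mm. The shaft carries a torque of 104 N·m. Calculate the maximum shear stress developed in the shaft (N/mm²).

J = π(d_o⁴ − d_i⁴)/32 = π(0.0492⁴ − 0.0264⁴)/32 = 5.276×10^-7 m⁴.
τ_max = T·r/J = 104.0 × 0.0246 / 5.276×10^-7 = 4.849×10^6 Pa.

4.85 N/mm²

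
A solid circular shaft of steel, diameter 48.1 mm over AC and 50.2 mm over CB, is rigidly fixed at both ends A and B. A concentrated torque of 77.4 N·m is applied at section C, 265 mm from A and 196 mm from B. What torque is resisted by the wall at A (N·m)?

29.7 N·m

Compatibility: T_A·a/J_AC = T_B·b/J_CB with T_A + T_B = T₀.
J_AC = 5.26×10^-7 m⁴, J_CB = 6.23×10^-7 m⁴, so T_A = T₀·(J_AC/a)/((J_AC/a)+(J_CB/b)) = 29.72 N·m, T_B = 47.68 N·m.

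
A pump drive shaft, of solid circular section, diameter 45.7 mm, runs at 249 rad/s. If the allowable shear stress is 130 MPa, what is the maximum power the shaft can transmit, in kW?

607 kW

J = πd⁴/32 = π(0.0457)⁴/32 = 4.282×10^-7 m⁴.
T_max = τ_allow·J/r = 1.30×10^8 × 4.282×10^-7 / 0.0229 = 2436 N·m.
ω = 249 rad/s, so P_max = T_max·ω = 6.066×10^5 W.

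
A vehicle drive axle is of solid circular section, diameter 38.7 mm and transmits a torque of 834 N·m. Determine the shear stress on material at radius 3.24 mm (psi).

J = πd⁴/32 = π(0.0387)⁴/32 = 2.202×10^-7 m⁴.
Shear stress varies linearly with radius: τ = T·r/J = 834.0 × 0.00324 / 2.202×10^-7 = 1.227×10^7 Pa.

1780 psi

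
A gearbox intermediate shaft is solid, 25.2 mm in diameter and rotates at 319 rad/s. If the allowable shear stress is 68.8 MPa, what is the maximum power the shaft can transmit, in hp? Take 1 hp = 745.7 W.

92.5 hp

J = πd⁴/32 = π(0.0252)⁴/32 = 3.959×10^-8 m⁴.
T_max = τ_allow·J/r = 6.88×10^7 × 3.959×10^-8 / 0.0126 = 216.2 N·m.
ω = 319 rad/s, so P_max = T_max·ω = 6.896×10^4 W.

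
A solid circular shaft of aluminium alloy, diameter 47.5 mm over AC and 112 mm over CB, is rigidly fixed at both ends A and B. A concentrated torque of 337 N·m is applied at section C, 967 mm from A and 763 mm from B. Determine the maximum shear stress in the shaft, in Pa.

Compatibility: T_A·a/J_AC = T_B·b/J_CB with T_A + T_B = T₀.
J_AC = 5.00×10^-7 m⁴, J_CB = 1.54×10^-5 m⁴, so T_A = T₀·(J_AC/a)/((J_AC/a)+(J_CB/b)) = 8.388 N·m, T_B = 328.6 N·m.
τ in each portion: τ_AC = 3.99×10^5 Pa, τ_CB = 1.19×10^6 Pa; maximum is in CB.
τ_max = T_CB·r/J = 328.6·0.0560/1.54×10^-5 = 1.191×10^6 Pa.

1.19e6 Pa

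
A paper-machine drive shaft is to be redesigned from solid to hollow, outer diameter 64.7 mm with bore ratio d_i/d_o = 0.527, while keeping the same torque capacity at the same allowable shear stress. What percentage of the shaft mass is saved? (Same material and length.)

23.8 %

Equal τ_max and T ⇒ the solid shaft needs d_s³ = d_o³(1−k⁴), so d_s = 64.7·(1−0.527⁴)^(1/3) = 62.99 mm.
Area ratio A_h/A_s = d_o²(1−k²)/d_s² = (1−k²)/(1−k⁴)^(2/3) = 0.7620.
Mass saving = 1 − 0.7620 = 23.8 %.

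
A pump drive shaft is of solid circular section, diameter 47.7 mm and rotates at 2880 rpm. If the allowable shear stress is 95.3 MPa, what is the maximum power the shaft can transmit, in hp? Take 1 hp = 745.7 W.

J = πd⁴/32 = π(0.0477)⁴/32 = 5.082×10^-7 m⁴.
T_max = τ_allow·J/r = 9.53×10^7 × 5.082×10^-7 / 0.0239 = 2031 N·m.
ω = 2π·2880/60 = 301.6 rad/s, so P_max = T_max·ω = 6.125×10^5 W.

821 hp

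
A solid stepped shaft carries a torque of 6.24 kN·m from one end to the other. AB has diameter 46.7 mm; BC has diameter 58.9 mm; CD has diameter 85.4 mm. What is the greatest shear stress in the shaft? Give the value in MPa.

312 MPa

Under the same torque, τ_max = 16T/(πd³) is largest where d is smallest — segment AB (d = 46.7 mm).
τ_max = 16·6240/(π·(0.0467)³) = 3.120×10^8 Pa.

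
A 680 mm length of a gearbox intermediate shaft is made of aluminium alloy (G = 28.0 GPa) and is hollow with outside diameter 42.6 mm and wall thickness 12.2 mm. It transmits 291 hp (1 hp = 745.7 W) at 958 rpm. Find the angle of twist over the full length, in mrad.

ω = 2π·958/60 = 100.3 rad/s, so T = P/ω = 291×745.7 / 100.3 = 2163 N·m.
J = π(d_o⁴ − d_i⁴)/32 = π(0.0426⁴ − 0.0182⁴)/32 = 3.126×10^-7 m⁴.
θ = T·L/(G·J) = 2163 × 0.680 / (28.0×10⁹ × 3.126×10^-7) = 0.1681 rad.

168 mrad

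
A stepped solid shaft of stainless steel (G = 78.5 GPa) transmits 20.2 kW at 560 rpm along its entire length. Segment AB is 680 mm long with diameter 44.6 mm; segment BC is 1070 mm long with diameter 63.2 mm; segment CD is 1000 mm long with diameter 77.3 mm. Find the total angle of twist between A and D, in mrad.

ω = 2π·560/60 = 58.64 rad/s, so T = P/ω = 20.2×10³ / 58.64 = 344.5 N·m.
J_AB = π(0.0446)⁴/32 = 3.88×10^-7 m⁴; J_BC = π(0.0632)⁴/32 = 1.57×10^-6 m⁴; J_CD = π(0.0773)⁴/32 = 3.51×10^-6 m⁴.
θ = (T/G)·Σ L_i/J_i = (344.5/78.5×10⁹)·(0.680/3.88×10^-7 + 1.07/1.57×10^-6 + 1.00/3.51×10^-6) = 0.01193 rad.

11.9 mrad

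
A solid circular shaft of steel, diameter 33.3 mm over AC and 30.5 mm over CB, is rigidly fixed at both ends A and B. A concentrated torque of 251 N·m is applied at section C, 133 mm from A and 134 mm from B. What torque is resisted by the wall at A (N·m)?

148 N·m

Compatibility: T_A·a/J_AC = T_B·b/J_CB with T_A + T_B = T₀.
J_AC = 1.21×10^-7 m⁴, J_CB = 8.50×10^-8 m⁴, so T_A = T₀·(J_AC/a)/((J_AC/a)+(J_CB/b)) = 147.8 N·m, T_B = 103.2 N·m.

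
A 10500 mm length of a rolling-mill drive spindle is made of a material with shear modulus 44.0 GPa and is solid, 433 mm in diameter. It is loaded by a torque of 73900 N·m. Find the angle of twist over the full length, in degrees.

0.293°

J = πd⁴/32 = π(0.433)⁴/32 = 3.451×10^-3 m⁴.
θ = T·L/(G·J) = 73900 × 10.5 / (44.0×10⁹ × 3.451×10^-3) = 5.110×10^-3 rad.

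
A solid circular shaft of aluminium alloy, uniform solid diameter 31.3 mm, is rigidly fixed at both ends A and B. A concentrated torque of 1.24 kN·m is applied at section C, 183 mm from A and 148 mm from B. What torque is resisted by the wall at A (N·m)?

With uniform GJ and both ends fixed, compatibility θ_AC = θ_CB gives T_A·a = T_B·b, together with T_A + T_B = T₀.
T_A = T₀·b/(a+b) = 1240·148/331.0 = 554.4 N·m; T_B = 685.6 N·m.

554 N·m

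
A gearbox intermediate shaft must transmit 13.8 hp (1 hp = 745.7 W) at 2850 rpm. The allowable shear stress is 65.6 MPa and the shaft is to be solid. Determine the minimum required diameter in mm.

ω = 2π·2850/60 = 298.5 rad/s, so T = P/ω = 13.8×745.7 / 298.5 = 34.48 N·m.
For a solid shaft τ_max = 16T/(πd³), so d = (16T/(π τ_allow))^(1/3) = (16·34.48/(π·6.56×10^7))^(1/3) = 0.01388 m.

13.9 mm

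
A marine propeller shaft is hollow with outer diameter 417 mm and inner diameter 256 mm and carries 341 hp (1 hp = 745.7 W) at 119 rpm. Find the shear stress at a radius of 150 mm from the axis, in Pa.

ω = 2π·119/60 = 12.46 rad/s, so T = P/ω = 341×745.7 / 12.46 = 20410 N·m.
J = π(d_o⁴ − d_i⁴)/32 = π(0.417⁴ − 0.256⁴)/32 = 2.547×10^-3 m⁴.
Shear stress varies linearly with radius: τ = T·r/J = 20410 × 0.150 / 2.547×10^-3 = 1.202×10^6 Pa.

1.20e6 Pa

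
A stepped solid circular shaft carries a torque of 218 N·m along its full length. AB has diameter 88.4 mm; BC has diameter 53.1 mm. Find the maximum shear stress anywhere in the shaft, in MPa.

Under the same torque, τ_max = 16T/(πd³) is largest where d is smallest — segment BC (d = 53.1 mm).
τ_max = 16·218.0/(π·(0.0531)³) = 7.416×10^6 Pa.

7.42 MPa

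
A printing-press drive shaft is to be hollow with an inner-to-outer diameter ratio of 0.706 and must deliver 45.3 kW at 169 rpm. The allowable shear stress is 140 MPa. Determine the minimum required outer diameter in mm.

49.9 mm

ω = 2π·169/60 = 17.70 rad/s, so T = P/ω = 45.3×10³ / 17.70 = 2560 N·m.
For a hollow shaft with d_i/d_o = 0.706: τ_max = 16T/(π d_o³ (1−k⁴)), so d_o = [16T/(π τ_allow (1−k⁴))]^(1/3) = [16·2560/(π·1.40×10^8·0.7516)]^(1/3) = 0.04985 m.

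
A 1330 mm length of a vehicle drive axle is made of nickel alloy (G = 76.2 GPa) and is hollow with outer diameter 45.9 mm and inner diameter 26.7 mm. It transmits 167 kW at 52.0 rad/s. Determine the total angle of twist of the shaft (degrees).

8.32°

ω = 52.0 rad/s, so T = P/ω = 167×10³ / 52.00 = 3212 N·m.
J = π(d_o⁴ − d_i⁴)/32 = π(0.0459⁴ − 0.0267⁴)/32 = 3.859×10^-7 m⁴.
θ = T·L/(G·J) = 3212 × 1.33 / (76.2×10⁹ × 3.859×10^-7) = 0.1453 rad.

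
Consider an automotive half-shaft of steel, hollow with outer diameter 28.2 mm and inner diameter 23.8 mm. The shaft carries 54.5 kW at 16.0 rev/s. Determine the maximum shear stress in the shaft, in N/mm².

250 N/mm²

ω = 2π·16.0 = 100.5 rad/s, so T = P/ω = 54.5×10³ / 100.5 = 542.1 N·m.
J = π(d_o⁴ − d_i⁴)/32 = π(0.0282⁴ − 0.0238⁴)/32 = 3.059×10^-8 m⁴.
τ_max = T·r/J = 542.1 × 0.0141 / 3.059×10^-8 = 2.499×10^8 Pa.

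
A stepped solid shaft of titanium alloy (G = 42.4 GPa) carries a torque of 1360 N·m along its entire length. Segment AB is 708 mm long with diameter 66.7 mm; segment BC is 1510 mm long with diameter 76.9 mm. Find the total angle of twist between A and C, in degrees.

J_AB = π(0.0667)⁴/32 = 1.94×10^-6 m⁴; J_BC = π(0.0769)⁴/32 = 3.43×10^-6 m⁴.
θ = (T/G)·Σ L_i/J_i = (1360/42.4×10⁹)·(0.708/1.94×10^-6 + 1.51/3.43×10^-6) = 0.02579 rad.

1.48°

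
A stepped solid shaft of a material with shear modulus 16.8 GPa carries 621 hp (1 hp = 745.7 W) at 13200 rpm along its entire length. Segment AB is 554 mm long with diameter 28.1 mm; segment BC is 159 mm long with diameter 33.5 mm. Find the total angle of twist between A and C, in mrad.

ω = 2π·13200/60 = 1382 rad/s, so T = P/ω = 621×745.7 / 1382 = 335.0 N·m.
J_AB = π(0.0281)⁴/32 = 6.12×10^-8 m⁴; J_BC = π(0.0335)⁴/32 = 1.24×10^-7 m⁴.
θ = (T/G)·Σ L_i/J_i = (335.0/16.8×10⁹)·(0.554/6.12×10^-8 + 0.159/1.24×10^-7) = 0.2061 rad.

206 mrad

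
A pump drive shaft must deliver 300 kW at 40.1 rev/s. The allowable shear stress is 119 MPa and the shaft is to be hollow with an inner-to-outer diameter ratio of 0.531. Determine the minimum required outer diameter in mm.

38.1 mm

ω = 2π·40.1 = 252.0 rad/s, so T = P/ω = 300×10³ / 252.0 = 1191 N·m.
For a hollow shaft with d_i/d_o = 0.531: τ_max = 16T/(π d_o³ (1−k⁴)), so d_o = [16T/(π τ_allow (1−k⁴))]^(1/3) = [16·1191/(π·1.19×10^8·0.9205)]^(1/3) = 0.03811 m.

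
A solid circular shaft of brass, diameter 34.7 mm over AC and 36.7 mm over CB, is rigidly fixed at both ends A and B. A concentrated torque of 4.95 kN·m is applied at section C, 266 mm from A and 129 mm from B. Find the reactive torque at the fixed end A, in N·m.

1380 N·m

Compatibility: T_A·a/J_AC = T_B·b/J_CB with T_A + T_B = T₀.
J_AC = 1.42×10^-7 m⁴, J_CB = 1.78×10^-7 m⁴, so T_A = T₀·(J_AC/a)/((J_AC/a)+(J_CB/b)) = 1383 N·m, T_B = 3567 N·m.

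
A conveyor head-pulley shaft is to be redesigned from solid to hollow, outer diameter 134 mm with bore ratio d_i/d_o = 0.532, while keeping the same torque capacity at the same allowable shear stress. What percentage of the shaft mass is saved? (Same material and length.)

Equal τ_max and T ⇒ the solid shaft needs d_s³ = d_o³(1−k⁴), so d_s = 134·(1−0.532⁴)^(1/3) = 130.3 mm.
Area ratio A_h/A_s = d_o²(1−k²)/d_s² = (1−k²)/(1−k⁴)^(2/3) = 0.7580.
Mass saving = 1 − 0.7580 = 24.2 %.

24.2 %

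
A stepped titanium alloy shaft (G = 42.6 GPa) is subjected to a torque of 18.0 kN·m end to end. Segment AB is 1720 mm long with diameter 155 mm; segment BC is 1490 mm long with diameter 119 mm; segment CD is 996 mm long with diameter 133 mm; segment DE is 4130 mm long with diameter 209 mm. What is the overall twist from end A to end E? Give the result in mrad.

67.8 mrad

J_AB = π(0.155)⁴/32 = 5.67×10^-5 m⁴; J_BC = π(0.119)⁴/32 = 1.97×10^-5 m⁴; J_CD = π(0.133)⁴/32 = 3.07×10^-5 m⁴; J_DE = π(0.209)⁴/32 = 1.87×10^-4 m⁴.
θ = (T/G)·Σ L_i/J_i = (18000/42.6×10⁹)·(1.72/5.67×10^-5 + 1.49/1.97×10^-5 + 0.996/3.07×10^-5 + 4.13/1.87×10^-4) = 0.06782 rad.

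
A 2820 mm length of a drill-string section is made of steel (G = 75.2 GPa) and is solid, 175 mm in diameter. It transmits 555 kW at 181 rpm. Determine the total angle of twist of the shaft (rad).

ω = 2π·181/60 = 18.95 rad/s, so T = P/ω = 555×10³ / 18.95 = 29280 N·m.
J = πd⁴/32 = π(0.175)⁴/32 = 9.208×10^-5 m⁴.
θ = T·L/(G·J) = 29280 × 2.82 / (75.2×10⁹ × 9.208×10^-5) = 0.01193 rad.

0.0119 rad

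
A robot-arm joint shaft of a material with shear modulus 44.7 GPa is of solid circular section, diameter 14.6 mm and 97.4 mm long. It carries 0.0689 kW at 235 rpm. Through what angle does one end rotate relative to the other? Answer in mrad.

1.37 mrad

ω = 2π·235/60 = 24.61 rad/s, so T = P/ω = 0.0689×10³ / 24.61 = 2.800 N·m.
J = πd⁴/32 = π(0.0146)⁴/32 = 4.461×10^-9 m⁴.
θ = T·L/(G·J) = 2.800 × 0.0974 / (44.7×10⁹ × 4.461×10^-9) = 1.368×10^-3 rad.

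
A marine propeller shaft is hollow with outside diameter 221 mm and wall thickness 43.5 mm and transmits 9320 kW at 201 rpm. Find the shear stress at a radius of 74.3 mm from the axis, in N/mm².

162 N/mm²

ω = 2π·201/60 = 21.05 rad/s, so T = P/ω = 9320×10³ / 21.05 = 442800 N·m.
J = π(d_o⁴ − d_i⁴)/32 = π(0.221⁴ − 0.134⁴)/32 = 2.025×10^-4 m⁴.
Shear stress varies linearly with radius: τ = T·r/J = 442800 × 0.0743 / 2.025×10^-4 = 1.624×10^8 Pa.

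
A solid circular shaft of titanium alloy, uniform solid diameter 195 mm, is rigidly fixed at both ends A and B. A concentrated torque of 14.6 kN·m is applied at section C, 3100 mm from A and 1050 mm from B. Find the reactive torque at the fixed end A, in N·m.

With uniform GJ and both ends fixed, compatibility θ_AC = θ_CB gives T_A·a = T_B·b, together with T_A + T_B = T₀.
T_A = T₀·b/(a+b) = 14600·1050/4150 = 3694 N·m; T_B = 10910 N·m.

3690 N·m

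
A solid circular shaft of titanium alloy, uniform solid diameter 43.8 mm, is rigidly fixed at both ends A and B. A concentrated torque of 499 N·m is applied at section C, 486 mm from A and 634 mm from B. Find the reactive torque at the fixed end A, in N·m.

With uniform GJ and both ends fixed, compatibility θ_AC = θ_CB gives T_A·a = T_B·b, together with T_A + T_B = T₀.
T_A = T₀·b/(a+b) = 499.0·634/1120 = 282.5 N·m; T_B = 216.5 N·m.

282 N·m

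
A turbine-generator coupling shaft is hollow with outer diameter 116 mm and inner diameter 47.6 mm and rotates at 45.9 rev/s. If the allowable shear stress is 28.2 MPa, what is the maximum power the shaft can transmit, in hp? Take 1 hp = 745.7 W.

J = π(d_o⁴ − d_i⁴)/32 = π(0.116⁴ − 0.0476⁴)/32 = 1.727×10^-5 m⁴.
T_max = τ_allow·J/r = 2.82×10^7 × 1.727×10^-5 / 0.0580 = 8398 N·m.
ω = 2π·45.9 = 288.4 rad/s, so P_max = T_max·ω = 2.422×10^6 W.

3250 hp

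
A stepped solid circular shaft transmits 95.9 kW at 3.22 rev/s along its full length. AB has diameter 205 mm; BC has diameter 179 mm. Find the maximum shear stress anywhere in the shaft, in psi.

610 psi

ω = 2π·3.22 = 20.23 rad/s, so T = P/ω = 95.9×10³ / 20.23 = 4740 N·m.
Under the same torque, τ_max = 16T/(πd³) is largest where d is smallest — segment BC (d = 179 mm).
τ_max = 16·4740/(π·(0.179)³) = 4.209×10^6 Pa.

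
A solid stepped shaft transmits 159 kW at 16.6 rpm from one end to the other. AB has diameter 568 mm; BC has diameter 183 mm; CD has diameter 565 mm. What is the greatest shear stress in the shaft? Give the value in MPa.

76.0 MPa

ω = 2π·16.6/60 = 1.738 rad/s, so T = P/ω = 159×10³ / 1.738 = 91470 N·m.
Under the same torque, τ_max = 16T/(πd³) is largest where d is smallest — segment BC (d = 183 mm).
τ_max = 16·91470/(π·(0.183)³) = 7.601×10^7 Pa.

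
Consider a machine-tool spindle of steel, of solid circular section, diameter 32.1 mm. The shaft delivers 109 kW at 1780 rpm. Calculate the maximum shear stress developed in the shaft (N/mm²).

90.0 N/mm²

ω = 2π·1780/60 = 186.4 rad/s, so T = P/ω = 109×10³ / 186.4 = 584.8 N·m.
J = πd⁴/32 = π(0.0321)⁴/32 = 1.042×10^-7 m⁴.
τ_max = T·r/J = 584.8 × 0.0161 / 1.042×10^-7 = 9.004×10^7 Pa.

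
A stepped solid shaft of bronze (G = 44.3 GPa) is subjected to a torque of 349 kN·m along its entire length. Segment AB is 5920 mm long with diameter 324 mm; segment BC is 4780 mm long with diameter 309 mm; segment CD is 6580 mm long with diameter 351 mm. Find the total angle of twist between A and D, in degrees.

J_AB = π(0.324)⁴/32 = 1.08×10^-3 m⁴; J_BC = π(0.309)⁴/32 = 8.95×10^-4 m⁴; J_CD = π(0.351)⁴/32 = 1.49×10^-3 m⁴.
θ = (T/G)·Σ L_i/J_i = (349000/44.3×10⁹)·(5.92/1.08×10^-3 + 4.78/8.95×10^-4 + 6.58/1.49×10^-3) = 0.1200 rad.

6.87°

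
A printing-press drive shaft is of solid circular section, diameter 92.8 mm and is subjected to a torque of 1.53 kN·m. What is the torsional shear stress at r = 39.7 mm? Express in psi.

J = πd⁴/32 = π(0.0928)⁴/32 = 7.281×10^-6 m⁴.
Shear stress varies linearly with radius: τ = T·r/J = 1530 × 0.0397 / 7.281×10^-6 = 8.342×10^6 Pa.

1210 psi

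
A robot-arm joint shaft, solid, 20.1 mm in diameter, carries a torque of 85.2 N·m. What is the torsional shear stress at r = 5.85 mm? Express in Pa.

J = πd⁴/32 = π(0.0201)⁴/32 = 1.602×10^-8 m⁴.
Shear stress varies linearly with radius: τ = T·r/J = 85.20 × 0.00585 / 1.602×10^-8 = 3.110×10^7 Pa.

3.11e7 Pa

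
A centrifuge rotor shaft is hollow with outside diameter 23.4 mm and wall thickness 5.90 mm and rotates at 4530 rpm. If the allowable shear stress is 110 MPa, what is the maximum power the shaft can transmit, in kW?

123 kW

J = π(d_o⁴ − d_i⁴)/32 = π(0.0234⁴ − 0.0116⁴)/32 = 2.766×10^-8 m⁴.
T_max = τ_allow·J/r = 1.10×10^8 × 2.766×10^-8 / 0.0117 = 260.0 N·m.
ω = 2π·4530/60 = 474.4 rad/s, so P_max = T_max·ω = 1.234×10^5 W.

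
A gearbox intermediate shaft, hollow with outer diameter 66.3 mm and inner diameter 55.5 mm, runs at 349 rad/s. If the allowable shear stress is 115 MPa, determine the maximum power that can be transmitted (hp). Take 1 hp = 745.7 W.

1570 hp

J = π(d_o⁴ − d_i⁴)/32 = π(0.0663⁴ − 0.0555⁴)/32 = 9.655×10^-7 m⁴.
T_max = τ_allow·J/r = 1.15×10^8 × 9.655×10^-7 / 0.0331 = 3349 N·m.
ω = 349 rad/s, so P_max = T_max·ω = 1.169×10^6 W.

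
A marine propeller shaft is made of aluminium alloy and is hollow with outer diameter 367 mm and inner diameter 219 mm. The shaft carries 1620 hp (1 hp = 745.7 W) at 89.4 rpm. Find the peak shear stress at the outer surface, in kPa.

ω = 2π·89.4/60 = 9.362 rad/s, so T = P/ω = 1620×745.7 / 9.362 = 129000 N·m.
J = π(d_o⁴ − d_i⁴)/32 = π(0.367⁴ − 0.219⁴)/32 = 1.555×10^-3 m⁴.
τ_max = T·r/J = 129000 × 0.183 / 1.555×10^-3 = 1.523×10^7 Pa.

15200 kPa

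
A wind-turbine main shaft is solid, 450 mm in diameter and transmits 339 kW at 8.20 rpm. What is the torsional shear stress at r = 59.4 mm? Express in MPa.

ω = 2π·8.20/60 = 0.8587 rad/s, so T = P/ω = 339×10³ / 0.8587 = 394800 N·m.
J = πd⁴/32 = π(0.450)⁴/32 = 4.026×10^-3 m⁴.
Shear stress varies linearly with radius: τ = T·r/J = 394800 × 0.0594 / 4.026×10^-3 = 5.825×10^6 Pa.

5.82 MPa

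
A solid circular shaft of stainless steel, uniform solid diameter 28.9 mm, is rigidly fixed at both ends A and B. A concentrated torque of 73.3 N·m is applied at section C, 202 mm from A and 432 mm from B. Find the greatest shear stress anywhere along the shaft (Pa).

With uniform GJ and both ends fixed, compatibility θ_AC = θ_CB gives T_A·a = T_B·b, together with T_A + T_B = T₀.
T_A = T₀·b/(a+b) = 73.30·432/634.0 = 49.95 N·m; T_B = 23.35 N·m.
τ in each portion: τ_AC = 1.05×10^7 Pa, τ_CB = 4.93×10^6 Pa; maximum is in AC.
τ_max = T_AC·r/J = 49.95·0.0144/6.85×10^-8 = 1.054×10^7 Pa.

1.05e7 Pa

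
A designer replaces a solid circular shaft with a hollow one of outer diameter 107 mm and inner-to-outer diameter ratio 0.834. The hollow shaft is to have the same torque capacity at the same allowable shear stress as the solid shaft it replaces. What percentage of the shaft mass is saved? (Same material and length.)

52.7 %

Equal τ_max and T ⇒ the solid shaft needs d_s³ = d_o³(1−k⁴), so d_s = 107·(1−0.834⁴)^(1/3) = 85.83 mm.
Area ratio A_h/A_s = d_o²(1−k²)/d_s² = (1−k²)/(1−k⁴)^(2/3) = 0.4731.
Mass saving = 1 − 0.4731 = 52.7 %.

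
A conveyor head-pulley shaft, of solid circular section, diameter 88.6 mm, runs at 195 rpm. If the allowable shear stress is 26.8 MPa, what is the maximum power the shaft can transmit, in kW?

J = πd⁴/32 = π(0.0886)⁴/32 = 6.050×10^-6 m⁴.
T_max = τ_allow·J/r = 2.68×10^7 × 6.050×10^-6 / 0.0443 = 3660 N·m.
ω = 2π·195/60 = 20.42 rad/s, so P_max = T_max·ω = 7.474×10^4 W.

74.7 kW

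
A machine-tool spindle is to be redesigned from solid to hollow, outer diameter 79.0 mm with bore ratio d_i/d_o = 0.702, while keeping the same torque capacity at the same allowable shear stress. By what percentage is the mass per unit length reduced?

Equal τ_max and T ⇒ the solid shaft needs d_s³ = d_o³(1−k⁴), so d_s = 79.0·(1−0.702⁴)^(1/3) = 72.00 mm.
Area ratio A_h/A_s = d_o²(1−k²)/d_s² = (1−k²)/(1−k⁴)^(2/3) = 0.6106.
Mass saving = 1 − 0.6106 = 38.9 %.

38.9 %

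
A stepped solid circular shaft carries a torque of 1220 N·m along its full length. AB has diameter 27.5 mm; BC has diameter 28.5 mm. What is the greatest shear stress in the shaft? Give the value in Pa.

Under the same torque, τ_max = 16T/(πd³) is largest where d is smallest — segment AB (d = 27.5 mm).
τ_max = 16·1220/(π·(0.0275)³) = 2.988×10^8 Pa.

2.99e8 Pa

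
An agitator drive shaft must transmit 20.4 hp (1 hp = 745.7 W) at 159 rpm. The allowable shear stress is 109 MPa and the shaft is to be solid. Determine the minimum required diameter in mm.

34.9 mm

ω = 2π·159/60 = 16.65 rad/s, so T = P/ω = 20.4×745.7 / 16.65 = 913.6 N·m.
For a solid shaft τ_max = 16T/(πd³), so d = (16T/(π τ_allow))^(1/3) = (16·913.6/(π·1.09×10^8))^(1/3) = 0.03495 m.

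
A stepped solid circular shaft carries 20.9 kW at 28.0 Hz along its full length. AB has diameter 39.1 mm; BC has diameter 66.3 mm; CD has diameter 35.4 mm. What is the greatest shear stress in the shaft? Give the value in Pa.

1.36e7 Pa

ω = 2π·28.0 = 175.9 rad/s, so T = P/ω = 20.9×10³ / 175.9 = 118.8 N·m.
Under the same torque, τ_max = 16T/(πd³) is largest where d is smallest — segment CD (d = 35.4 mm).
τ_max = 16·118.8/(π·(0.0354)³) = 1.364×10^7 Pa.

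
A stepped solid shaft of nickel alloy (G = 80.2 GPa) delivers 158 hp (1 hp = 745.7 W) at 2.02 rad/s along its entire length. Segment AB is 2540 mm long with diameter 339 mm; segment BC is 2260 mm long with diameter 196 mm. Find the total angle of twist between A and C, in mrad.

ω = 2.02 rad/s, so T = P/ω = 158×745.7 / 2.020 = 58330 N·m.
J_AB = π(0.339)⁴/32 = 1.30×10^-3 m⁴; J_BC = π(0.196)⁴/32 = 1.45×10^-4 m⁴.
θ = (T/G)·Σ L_i/J_i = (58330/80.2×10⁹)·(2.54/1.30×10^-3 + 2.26/1.45×10^-4) = 0.01277 rad.

12.8 mrad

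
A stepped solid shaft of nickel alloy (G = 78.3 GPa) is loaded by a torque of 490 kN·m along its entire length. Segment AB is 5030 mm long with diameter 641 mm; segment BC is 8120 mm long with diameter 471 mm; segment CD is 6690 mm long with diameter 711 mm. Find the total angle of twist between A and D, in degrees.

J_AB = π(0.641)⁴/32 = 0.0166 m⁴; J_BC = π(0.471)⁴/32 = 4.83×10^-3 m⁴; J_CD = π(0.711)⁴/32 = 0.0251 m⁴.
θ = (T/G)·Σ L_i/J_i = (490000/78.3×10⁹)·(5.03/0.0166 + 8.12/4.83×10^-3 + 6.69/0.0251) = 0.01409 rad.

0.807°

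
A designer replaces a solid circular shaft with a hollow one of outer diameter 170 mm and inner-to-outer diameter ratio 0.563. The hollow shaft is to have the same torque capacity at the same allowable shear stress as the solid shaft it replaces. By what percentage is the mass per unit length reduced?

26.7 %

Equal τ_max and T ⇒ the solid shaft needs d_s³ = d_o³(1−k⁴), so d_s = 170·(1−0.563⁴)^(1/3) = 164.1 mm.
Area ratio A_h/A_s = d_o²(1−k²)/d_s² = (1−k²)/(1−k⁴)^(2/3) = 0.7330.
Mass saving = 1 − 0.7330 = 26.7 %.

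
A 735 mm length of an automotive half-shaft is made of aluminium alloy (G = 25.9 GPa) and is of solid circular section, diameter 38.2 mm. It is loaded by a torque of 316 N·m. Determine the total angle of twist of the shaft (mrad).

42.9 mrad

J = πd⁴/32 = π(0.0382)⁴/32 = 2.091×10^-7 m⁴.
θ = T·L/(G·J) = 316.0 × 0.735 / (25.9×10⁹ × 2.091×10^-7) = 0.04290 rad.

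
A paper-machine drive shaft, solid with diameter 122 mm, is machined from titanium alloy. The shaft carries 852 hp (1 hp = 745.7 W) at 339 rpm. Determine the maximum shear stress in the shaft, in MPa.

50.2 MPa

ω = 2π·339/60 = 35.50 rad/s, so T = P/ω = 852×745.7 / 35.50 = 17900 N·m.
J = πd⁴/32 = π(0.122)⁴/32 = 2.175×10^-5 m⁴.
τ_max = T·r/J = 17900 × 0.0610 / 2.175×10^-5 = 5.020×10^7 Pa.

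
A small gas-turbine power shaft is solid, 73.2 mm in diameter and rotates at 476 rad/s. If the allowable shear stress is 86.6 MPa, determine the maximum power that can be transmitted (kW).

3170 kW

J = πd⁴/32 = π(0.0732)⁴/32 = 2.819×10^-6 m⁴.
T_max = τ_allow·J/r = 8.66×10^7 × 2.819×10^-6 / 0.0366 = 6669 N·m.
ω = 476 rad/s, so P_max = T_max·ω = 3.175×10^6 W.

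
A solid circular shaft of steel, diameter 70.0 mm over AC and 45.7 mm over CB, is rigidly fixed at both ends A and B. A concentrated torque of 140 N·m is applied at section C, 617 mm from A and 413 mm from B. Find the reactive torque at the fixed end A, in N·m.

Compatibility: T_A·a/J_AC = T_B·b/J_CB with T_A + T_B = T₀.
J_AC = 2.36×10^-6 m⁴, J_CB = 4.28×10^-7 m⁴, so T_A = T₀·(J_AC/a)/((J_AC/a)+(J_CB/b)) = 110.1 N·m, T_B = 29.89 N·m.

110 N·m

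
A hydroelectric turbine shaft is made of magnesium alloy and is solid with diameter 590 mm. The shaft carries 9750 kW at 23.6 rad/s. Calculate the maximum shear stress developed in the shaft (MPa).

ω = 23.6 rad/s, so T = P/ω = 9750×10³ / 23.60 = 413100 N·m.
J = πd⁴/32 = π(0.590)⁴/32 = 0.01190 m⁴.
τ_max = T·r/J = 413100 × 0.295 / 0.01190 = 1.024×10^7 Pa.

10.2 MPa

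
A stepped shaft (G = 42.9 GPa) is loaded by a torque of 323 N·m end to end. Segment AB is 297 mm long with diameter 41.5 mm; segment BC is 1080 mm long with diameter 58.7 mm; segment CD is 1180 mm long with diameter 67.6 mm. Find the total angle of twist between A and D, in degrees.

1.09°

J_AB = π(0.0415)⁴/32 = 2.91×10^-7 m⁴; J_BC = π(0.0587)⁴/32 = 1.17×10^-6 m⁴; J_CD = π(0.0676)⁴/32 = 2.05×10^-6 m⁴.
θ = (T/G)·Σ L_i/J_i = (323.0/42.9×10⁹)·(0.297/2.91×10^-7 + 1.08/1.17×10^-6 + 1.18/2.05×10^-6) = 0.01899 rad.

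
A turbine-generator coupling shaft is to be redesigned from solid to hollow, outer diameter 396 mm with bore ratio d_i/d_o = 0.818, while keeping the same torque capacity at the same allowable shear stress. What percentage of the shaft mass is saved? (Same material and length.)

50.8 %

Equal τ_max and T ⇒ the solid shaft needs d_s³ = d_o³(1−k⁴), so d_s = 396·(1−0.818⁴)^(1/3) = 324.9 mm.
Area ratio A_h/A_s = d_o²(1−k²)/d_s² = (1−k²)/(1−k⁴)^(2/3) = 0.4915.
Mass saving = 1 − 0.4915 = 50.8 %.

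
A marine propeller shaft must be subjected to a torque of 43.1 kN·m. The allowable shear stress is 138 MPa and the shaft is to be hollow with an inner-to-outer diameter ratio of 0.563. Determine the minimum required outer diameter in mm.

121 mm

For a hollow shaft with d_i/d_o = 0.563: τ_max = 16T/(π d_o³ (1−k⁴)), so d_o = [16T/(π τ_allow (1−k⁴))]^(1/3) = [16·43100/(π·1.38×10^8·0.8995)]^(1/3) = 0.1209 m.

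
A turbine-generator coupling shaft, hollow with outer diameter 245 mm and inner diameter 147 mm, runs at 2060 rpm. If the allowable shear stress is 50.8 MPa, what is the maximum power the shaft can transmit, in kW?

27500 kW

J = π(d_o⁴ − d_i⁴)/32 = π(0.245⁴ − 0.147⁴)/32 = 3.079×10^-4 m⁴.
T_max = τ_allow·J/r = 5.08×10^7 × 3.079×10^-4 / 0.122 = 127700 N·m.
ω = 2π·2060/60 = 215.7 rad/s, so P_max = T_max·ω = 2.754×10^7 W.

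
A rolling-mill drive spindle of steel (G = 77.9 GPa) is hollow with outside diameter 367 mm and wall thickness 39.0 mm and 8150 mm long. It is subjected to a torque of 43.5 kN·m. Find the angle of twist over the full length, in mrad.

4.15 mrad

J = π(d_o⁴ − d_i⁴)/32 = π(0.367⁴ − 0.289⁴)/32 = 1.096×10^-3 m⁴.
θ = T·L/(G·J) = 43500 × 8.15 / (77.9×10⁹ × 1.096×10^-3) = 4.152×10^-3 rad.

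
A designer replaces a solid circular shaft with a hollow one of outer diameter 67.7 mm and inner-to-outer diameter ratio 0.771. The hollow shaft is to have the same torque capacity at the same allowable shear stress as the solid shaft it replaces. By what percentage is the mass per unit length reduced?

45.8 %

Equal τ_max and T ⇒ the solid shaft needs d_s³ = d_o³(1−k⁴), so d_s = 67.7·(1−0.771⁴)^(1/3) = 58.54 mm.
Area ratio A_h/A_s = d_o²(1−k²)/d_s² = (1−k²)/(1−k⁴)^(2/3) = 0.5423.
Mass saving = 1 − 0.5423 = 45.8 %.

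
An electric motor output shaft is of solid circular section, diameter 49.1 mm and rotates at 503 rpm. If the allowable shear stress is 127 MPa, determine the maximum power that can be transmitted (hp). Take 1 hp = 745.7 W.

209 hp

J = πd⁴/32 = π(0.0491)⁴/32 = 5.706×10^-7 m⁴.
T_max = τ_allow·J/r = 1.27×10^8 × 5.706×10^-7 / 0.0246 = 2952 N·m.
ω = 2π·503/60 = 52.67 rad/s, so P_max = T_max·ω = 1.555×10^5 W.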